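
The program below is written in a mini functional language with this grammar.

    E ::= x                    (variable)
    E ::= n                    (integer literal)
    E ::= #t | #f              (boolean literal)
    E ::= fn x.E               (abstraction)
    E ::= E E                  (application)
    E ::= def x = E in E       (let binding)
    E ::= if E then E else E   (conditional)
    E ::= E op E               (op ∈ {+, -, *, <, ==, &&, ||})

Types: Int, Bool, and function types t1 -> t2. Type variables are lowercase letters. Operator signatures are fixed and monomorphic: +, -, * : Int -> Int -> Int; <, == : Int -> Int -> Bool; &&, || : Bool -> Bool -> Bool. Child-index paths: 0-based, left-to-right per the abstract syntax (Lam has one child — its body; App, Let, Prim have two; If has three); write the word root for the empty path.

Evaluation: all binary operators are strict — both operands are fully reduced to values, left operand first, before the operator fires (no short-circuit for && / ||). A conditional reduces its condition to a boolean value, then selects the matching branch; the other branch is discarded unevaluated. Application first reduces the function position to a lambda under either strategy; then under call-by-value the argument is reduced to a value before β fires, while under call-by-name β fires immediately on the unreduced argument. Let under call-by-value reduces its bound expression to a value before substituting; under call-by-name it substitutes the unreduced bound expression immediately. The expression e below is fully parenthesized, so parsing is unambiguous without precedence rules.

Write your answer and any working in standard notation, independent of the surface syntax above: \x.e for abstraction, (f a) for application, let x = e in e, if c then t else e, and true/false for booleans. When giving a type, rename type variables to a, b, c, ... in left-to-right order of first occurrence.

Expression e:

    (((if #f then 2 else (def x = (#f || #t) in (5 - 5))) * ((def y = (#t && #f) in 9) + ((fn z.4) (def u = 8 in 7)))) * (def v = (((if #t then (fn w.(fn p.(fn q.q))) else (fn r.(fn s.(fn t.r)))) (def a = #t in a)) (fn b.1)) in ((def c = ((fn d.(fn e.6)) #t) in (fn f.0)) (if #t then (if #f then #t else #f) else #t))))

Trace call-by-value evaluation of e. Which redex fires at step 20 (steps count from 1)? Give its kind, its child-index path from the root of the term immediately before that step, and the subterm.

Trace:
step 0: (((if false then 2 else (let x = (false || true) in (5 - 5))) * ((let y = (true && false) in 9) + ((\z.4) (let u = 8 in 7)))) * (let v = (((if true then (\w.(\p.(\q.q))) else (\r.(\s.(\t.r)))) (let a = true in a)) (\b.1)) in ((let c = ((\d.(\e.6)) true) in (\f.0)) (if true then (if false then true else false) else true))))
step 1: [if@0.0] (((let x = (false || true) in (5 - 5)) * ((let y = (true && false) in 9) + ((\z.4) (let u = 8 in 7)))) * (let v = (((if true then (\w.(\p.(\q.q))) else (\r.(\s.(\t.r)))) (let a = true in a)) (\b.1)) in ((let c = ((\d.(\e.6)) true) in (\f.0)) (if true then (if false then true else false) else true))))
step 2: [delta@0.0.0] (((let x = true in (5 - 5)) * ((let y = (true && false) in 9) + ((\z.4) (let u = 8 in 7)))) * (let v = (((if true then (\w.(\p.(\q.q))) else (\r.(\s.(\t.r)))) (let a = true in a)) (\b.1)) in ((let c = ((\d.(\e.6)) true) in (\f.0)) (if true then (if false then true else false) else true))))
step 3: [let@0.0] (((5 - 5) * ((let y = (true && false) in 9) + ((\z.4) (let u = 8 in 7)))) * (let v = (((if true then (\w.(\p.(\q.q))) else (\r.(\s.(\t.r)))) (let a = true in a)) (\b.1)) in ((let c = ((\d.(\e.6)) true) in (\f.0)) (if true then (if false then true else false) else true))))
step 4: [delta@0.0] ((0 * ((let y = (true && false) in 9) + ((\z.4) (let u = 8 in 7)))) * (let v = (((if true then (\w.(\p.(\q.q))) else (\r.(\s.(\t.r)))) (let a = true in a)) (\b.1)) in ((let c = ((\d.(\e.6)) true) in (\f.0)) (if true then (if false then true else false) else true))))
step 5: [delta@0.1.0.0] ((0 * ((let y = false in 9) + ((\z.4) (let u = 8 in 7)))) * (let v = (((if true then (\w.(\p.(\q.q))) else (\r.(\s.(\t.r)))) (let a = true in a)) (\b.1)) in ((let c = ((\d.(\e.6)) true) in (\f.0)) (if true then (if false then true else false) else true))))
step 6: [let@0.1.0] ((0 * (9 + ((\z.4) (let u = 8 in 7)))) * (let v = (((if true then (\w.(\p.(\q.q))) else (\r.(\s.(\t.r)))) (let a = true in a)) (\b.1)) in ((let c = ((\d.(\e.6)) true) in (\f.0)) (if true then (if false then true else false) else true))))
step 7: [let@0.1.1.1] ((0 * (9 + ((\z.4) 7))) * (let v = (((if true then (\w.(\p.(\q.q))) else (\r.(\s.(\t.r)))) (let a = true in a)) (\b.1)) in ((let c = ((\d.(\e.6)) true) in (\f.0)) (if true then (if false then true else false) else true))))
step 8: [beta@0.1.1] ((0 * (9 + 4)) * (let v = (((if true then (\w.(\p.(\q.q))) else (\r.(\s.(\t.r)))) (let a = true in a)) (\b.1)) in ((let c = ((\d.(\e.6)) true) in (\f.0)) (if true then (if false then true else false) else true))))
step 9: [delta@0.1] ((0 * 13) * (let v = (((if true then (\w.(\p.(\q.q))) else (\r.(\s.(\t.r)))) (let a = true in a)) (\b.1)) in ((let c = ((\d.(\e.6)) true) in (\f.0)) (if true then (if false then true else false) else true))))
step 10: [delta@0] (0 * (let v = (((if true then (\w.(\p.(\q.q))) else (\r.(\s.(\t.r)))) (let a = true in a)) (\b.1)) in ((let c = ((\d.(\e.6)) true) in (\f.0)) (if true then (if false then true else false) else true))))
step 11: [if@1.0.0.0] (0 * (let v = (((\w.(\p.(\q.q))) (let a = true in a)) (\b.1)) in ((let c = ((\d.(\e.6)) true) in (\f.0)) (if true then (if false then true else false) else true))))
step 12: [let@1.0.0.1] (0 * (let v = (((\w.(\p.(\q.q))) true) (\b.1)) in ((let c = ((\d.(\e.6)) true) in (\f.0)) (if true then (if false then true else false) else true))))
step 13: [beta@1.0.0] (0 * (let v = ((\p.(\q.q)) (\b.1)) in ((let c = ((\d.(\e.6)) true) in (\f.0)) (if true then (if false then true else false) else true))))
step 14: [beta@1.0] (0 * (let v = (\q.q) in ((let c = ((\d.(\e.6)) true) in (\f.0)) (if true then (if false then true else false) else true))))
step 15: [let@1] (0 * ((let c = ((\d.(\e.6)) true) in (\f.0)) (if true then (if false then true else false) else true)))
step 16: [beta@1.0.0] (0 * ((let c = (\e.6) in (\f.0)) (if true then (if false then true else false) else true)))
step 17: [let@1.0] (0 * ((\f.0) (if true then (if false then true else false) else true)))
step 18: [if@1.1] (0 * ((\f.0) (if false then true else false)))
step 19: [if@1.1] (0 * ((\f.0) false))
step 20: [beta@1] (0 * 0)

Answer: beta at 1 : ((\f.0) false)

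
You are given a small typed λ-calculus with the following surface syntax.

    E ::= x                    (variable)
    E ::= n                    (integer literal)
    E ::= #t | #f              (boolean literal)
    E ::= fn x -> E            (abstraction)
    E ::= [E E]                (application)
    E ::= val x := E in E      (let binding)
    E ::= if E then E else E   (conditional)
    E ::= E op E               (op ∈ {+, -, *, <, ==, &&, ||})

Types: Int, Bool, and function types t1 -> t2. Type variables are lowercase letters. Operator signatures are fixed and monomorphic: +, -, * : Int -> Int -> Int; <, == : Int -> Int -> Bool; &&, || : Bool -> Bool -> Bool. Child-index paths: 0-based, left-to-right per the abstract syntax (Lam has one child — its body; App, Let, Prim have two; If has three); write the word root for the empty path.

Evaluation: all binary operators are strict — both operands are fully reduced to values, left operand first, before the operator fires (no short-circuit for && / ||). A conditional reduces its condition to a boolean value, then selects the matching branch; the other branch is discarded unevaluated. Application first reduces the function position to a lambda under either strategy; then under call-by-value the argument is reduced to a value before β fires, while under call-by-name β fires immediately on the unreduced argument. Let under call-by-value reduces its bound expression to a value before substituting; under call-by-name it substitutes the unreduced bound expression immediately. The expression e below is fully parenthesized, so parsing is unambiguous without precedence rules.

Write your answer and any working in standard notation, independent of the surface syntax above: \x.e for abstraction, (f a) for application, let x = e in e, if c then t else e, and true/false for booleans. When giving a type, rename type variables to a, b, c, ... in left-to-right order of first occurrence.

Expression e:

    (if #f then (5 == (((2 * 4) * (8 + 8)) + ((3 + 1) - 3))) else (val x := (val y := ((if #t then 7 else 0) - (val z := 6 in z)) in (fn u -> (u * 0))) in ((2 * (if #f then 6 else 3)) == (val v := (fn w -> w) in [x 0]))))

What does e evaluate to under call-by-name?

Working:
step 0: (if false then (5 == (((2 * 4) * (8 + 8)) + ((3 + 1) - 3))) else (let x = (let y = ((if true then 7 else 0) - (let z = 6 in z)) in (\u.(u * 0))) in ((2 * (if false then 6 else 3)) == (let v = (\w.w) in (x 0)))))
step 1: [if@root] (let x = (let y = ((if true then 7 else 0) - (let z = 6 in z)) in (\u.(u * 0))) in ((2 * (if false then 6 else 3)) == (let v = (\w.w) in (x 0))))
step 2: [let@root] ((2 * (if false then 6 else 3)) == (let v = (\w.w) in ((let y = ((if true then 7 else 0) - (let z = 6 in z)) in (\u.(u * 0))) 0)))
step 3: [if@0.1] ((2 * 3) == (let v = (\w.w) in ((let y = ((if true then 7 else 0) - (let z = 6 in z)) in (\u.(u * 0))) 0)))
step 4: [delta@0] (6 == (let v = (\w.w) in ((let y = ((if true then 7 else 0) - (let z = 6 in z)) in (\u.(u * 0))) 0)))
step 5: [let@1] (6 == ((let y = ((if true then 7 else 0) - (let z = 6 in z)) in (\u.(u * 0))) 0))
step 6: [let@1.0] (6 == ((\u.(u * 0)) 0))
step 7: [beta@1] (6 == (0 * 0))
step 8: [delta@1] (6 == 0)
step 9: [delta@root] false

Answer: false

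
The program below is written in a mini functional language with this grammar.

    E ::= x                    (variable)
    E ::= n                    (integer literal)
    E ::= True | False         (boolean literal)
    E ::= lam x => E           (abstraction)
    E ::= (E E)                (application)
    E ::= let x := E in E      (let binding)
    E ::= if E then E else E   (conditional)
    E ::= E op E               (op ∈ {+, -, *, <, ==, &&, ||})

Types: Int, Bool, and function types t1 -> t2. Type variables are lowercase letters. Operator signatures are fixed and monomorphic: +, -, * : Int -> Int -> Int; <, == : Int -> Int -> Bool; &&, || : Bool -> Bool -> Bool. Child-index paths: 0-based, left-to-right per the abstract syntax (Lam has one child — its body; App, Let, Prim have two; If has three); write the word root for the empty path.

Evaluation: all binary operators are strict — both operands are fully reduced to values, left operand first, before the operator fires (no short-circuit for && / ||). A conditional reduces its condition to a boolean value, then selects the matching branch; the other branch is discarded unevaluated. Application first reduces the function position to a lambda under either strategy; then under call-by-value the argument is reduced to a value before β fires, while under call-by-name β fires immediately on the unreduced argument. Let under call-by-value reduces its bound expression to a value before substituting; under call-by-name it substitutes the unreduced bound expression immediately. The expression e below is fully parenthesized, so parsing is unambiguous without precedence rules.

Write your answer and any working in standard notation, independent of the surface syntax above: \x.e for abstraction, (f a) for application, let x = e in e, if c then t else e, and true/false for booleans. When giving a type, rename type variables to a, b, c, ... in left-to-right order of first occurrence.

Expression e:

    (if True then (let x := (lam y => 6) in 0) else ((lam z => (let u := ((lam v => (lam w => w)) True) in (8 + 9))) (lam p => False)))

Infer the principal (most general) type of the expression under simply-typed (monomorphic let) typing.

Derivation:
  unify Bool ~ Bool
\y._ : a -> Int
let x : a -> Int
w : d
\w._ : d -> d
\v._ : c -> d -> d
  unify c -> d -> d ~ Bool -> e
  unify c ~ Bool
  unify d -> d ~ e
_ _ : d -> d
let u : d -> d
  unify Int ~ Int
  unify Int ~ Int
\z._ : b -> Int
\p._ : f -> Bool
  unify b -> Int ~ (f -> Bool) -> g
  unify b ~ f -> Bool
  unify Int ~ g
_ _ : Int
  unify Int ~ Int

Answer: Int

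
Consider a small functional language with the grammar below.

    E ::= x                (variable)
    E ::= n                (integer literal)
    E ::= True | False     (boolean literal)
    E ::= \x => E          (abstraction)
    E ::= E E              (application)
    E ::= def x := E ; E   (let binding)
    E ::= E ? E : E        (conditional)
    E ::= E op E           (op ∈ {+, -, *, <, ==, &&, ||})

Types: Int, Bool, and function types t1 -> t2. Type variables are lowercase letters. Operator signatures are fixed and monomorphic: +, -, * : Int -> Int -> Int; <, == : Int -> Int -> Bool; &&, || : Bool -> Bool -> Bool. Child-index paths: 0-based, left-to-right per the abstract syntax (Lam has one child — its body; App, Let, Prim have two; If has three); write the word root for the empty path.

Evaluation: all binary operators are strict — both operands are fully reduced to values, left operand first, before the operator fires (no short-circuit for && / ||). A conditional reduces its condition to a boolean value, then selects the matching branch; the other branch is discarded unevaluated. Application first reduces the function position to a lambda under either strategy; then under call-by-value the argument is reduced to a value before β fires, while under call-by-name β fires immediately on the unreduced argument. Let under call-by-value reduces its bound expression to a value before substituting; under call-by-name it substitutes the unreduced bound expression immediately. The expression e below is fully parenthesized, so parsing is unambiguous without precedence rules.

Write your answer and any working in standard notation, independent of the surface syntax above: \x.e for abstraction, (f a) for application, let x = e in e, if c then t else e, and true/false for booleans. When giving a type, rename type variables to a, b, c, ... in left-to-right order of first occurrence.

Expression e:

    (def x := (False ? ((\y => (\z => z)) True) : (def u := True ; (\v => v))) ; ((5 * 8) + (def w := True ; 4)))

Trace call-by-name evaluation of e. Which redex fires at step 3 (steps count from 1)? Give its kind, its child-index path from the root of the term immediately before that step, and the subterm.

Answer: let at 1 : (let w = true in 4)

Derivation:
step 0: (let x = (if false then ((\y.(\z.z)) true) else (let u = true in (\v.v))) in ((5 * 8) + (let w = true in 4)))
step 1: [let@root] ((5 * 8) + (let w = true in 4))
step 2: [delta@0] (40 + (let w = true in 4))
step 3: [let@1] (40 + 4)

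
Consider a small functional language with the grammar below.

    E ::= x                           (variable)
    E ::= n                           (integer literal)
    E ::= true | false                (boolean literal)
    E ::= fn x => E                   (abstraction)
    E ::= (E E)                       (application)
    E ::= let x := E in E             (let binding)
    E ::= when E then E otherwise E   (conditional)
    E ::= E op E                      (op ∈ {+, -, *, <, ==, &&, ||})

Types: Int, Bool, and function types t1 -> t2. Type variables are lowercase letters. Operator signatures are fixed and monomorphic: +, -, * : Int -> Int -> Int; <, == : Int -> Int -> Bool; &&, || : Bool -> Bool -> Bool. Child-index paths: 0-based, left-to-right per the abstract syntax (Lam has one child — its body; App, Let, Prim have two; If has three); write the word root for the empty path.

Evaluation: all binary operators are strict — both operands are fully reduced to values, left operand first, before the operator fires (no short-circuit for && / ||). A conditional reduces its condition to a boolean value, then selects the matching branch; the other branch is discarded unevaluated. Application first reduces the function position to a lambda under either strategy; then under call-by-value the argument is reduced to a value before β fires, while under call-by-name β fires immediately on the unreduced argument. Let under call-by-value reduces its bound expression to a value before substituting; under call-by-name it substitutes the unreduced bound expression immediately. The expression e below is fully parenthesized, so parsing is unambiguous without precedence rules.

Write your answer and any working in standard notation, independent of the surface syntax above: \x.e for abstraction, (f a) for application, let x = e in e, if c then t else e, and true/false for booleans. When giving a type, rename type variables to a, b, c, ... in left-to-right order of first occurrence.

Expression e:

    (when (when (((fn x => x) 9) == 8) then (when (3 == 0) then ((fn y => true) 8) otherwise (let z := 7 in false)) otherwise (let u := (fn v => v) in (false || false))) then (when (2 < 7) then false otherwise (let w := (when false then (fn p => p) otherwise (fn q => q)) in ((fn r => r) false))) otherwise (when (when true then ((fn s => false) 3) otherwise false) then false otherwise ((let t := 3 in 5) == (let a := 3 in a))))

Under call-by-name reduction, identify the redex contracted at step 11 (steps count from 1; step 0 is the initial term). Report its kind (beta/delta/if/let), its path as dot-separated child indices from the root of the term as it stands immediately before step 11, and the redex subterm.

Answer: let at 1 : (let a = 3 in a)

Trace:
step 0: (if (if (((\x.x) 9) == 8) then (if (3 == 0) then ((\y.true) 8) else (let z = 7 in false)) else (let u = (\v.v) in (false || false))) then (if (2 < 7) then false else (let w = (if false then (\p.p) else (\q.q)) in ((\r.r) false))) else (if (if true then ((\s.false) 3) else false) then false else ((let t = 3 in 5) == (let a = 3 in a))))
step 1: [beta@0.0.0] (if (if (9 == 8) then (if (3 == 0) then ((\y.true) 8) else (let z = 7 in false)) else (let u = (\v.v) in (false || false))) then (if (2 < 7) then false else (let w = (if false then (\p.p) else (\q.q)) in ((\r.r) false))) else (if (if true then ((\s.false) 3) else false) then false else ((let t = 3 in 5) == (let a = 3 in a))))
step 2: [delta@0.0] (if (if false then (if (3 == 0) then ((\y.true) 8) else (let z = 7 in false)) else (let u = (\v.v) in (false || false))) then (if (2 < 7) then false else (let w = (if false then (\p.p) else (\q.q)) in ((\r.r) false))) else (if (if true then ((\s.false) 3) else false) then false else ((let t = 3 in 5) == (let a = 3 in a))))
step 3: [if@0] (if (let u = (\v.v) in (false || false)) then (if (2 < 7) then false else (let w = (if false then (\p.p) else (\q.q)) in ((\r.r) false))) else (if (if true then ((\s.false) 3) else false) then false else ((let t = 3 in 5) == (let a = 3 in a))))
step 4: [let@0] (if (false || false) then (if (2 < 7) then false else (let w = (if false then (\p.p) else (\q.q)) in ((\r.r) false))) else (if (if true then ((\s.false) 3) else false) then false else ((let t = 3 in 5) == (let a = 3 in a))))
step 5: [delta@0] (if false then (if (2 < 7) then false else (let w = (if false then (\p.p) else (\q.q)) in ((\r.r) false))) else (if (if true then ((\s.false) 3) else false) then false else ((let t = 3 in 5) == (let a = 3 in a))))
step 6: [if@root] (if (if true then ((\s.false) 3) else false) then false else ((let t = 3 in 5) == (let a = 3 in a)))
step 7: [if@0] (if ((\s.false) 3) then false else ((let t = 3 in 5) == (let a = 3 in a)))
step 8: [beta@0] (if false then false else ((let t = 3 in 5) == (let a = 3 in a)))
step 9: [if@root] ((let t = 3 in 5) == (let a = 3 in a))
step 10: [let@0] (5 == (let a = 3 in a))
step 11: [let@1] (5 == 3)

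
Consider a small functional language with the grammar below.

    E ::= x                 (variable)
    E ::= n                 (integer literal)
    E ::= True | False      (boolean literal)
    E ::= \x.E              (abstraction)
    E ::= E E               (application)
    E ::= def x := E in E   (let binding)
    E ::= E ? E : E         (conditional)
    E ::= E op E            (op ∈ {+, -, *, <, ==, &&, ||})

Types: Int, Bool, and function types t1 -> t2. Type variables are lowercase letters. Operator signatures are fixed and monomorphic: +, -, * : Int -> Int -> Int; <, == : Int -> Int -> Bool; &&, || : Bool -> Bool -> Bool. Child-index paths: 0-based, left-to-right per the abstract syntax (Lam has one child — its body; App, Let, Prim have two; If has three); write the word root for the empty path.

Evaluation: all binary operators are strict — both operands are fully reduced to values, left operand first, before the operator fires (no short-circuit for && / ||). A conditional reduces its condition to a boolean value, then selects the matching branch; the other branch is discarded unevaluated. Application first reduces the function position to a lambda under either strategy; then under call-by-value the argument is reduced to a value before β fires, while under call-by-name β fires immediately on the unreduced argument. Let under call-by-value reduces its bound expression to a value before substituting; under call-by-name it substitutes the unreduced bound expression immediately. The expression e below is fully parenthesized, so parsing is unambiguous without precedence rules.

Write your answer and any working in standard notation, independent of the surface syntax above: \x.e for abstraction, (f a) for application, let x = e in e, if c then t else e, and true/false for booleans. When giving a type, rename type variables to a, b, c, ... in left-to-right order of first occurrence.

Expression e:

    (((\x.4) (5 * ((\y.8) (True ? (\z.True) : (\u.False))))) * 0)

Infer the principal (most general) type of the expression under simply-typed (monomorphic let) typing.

Derivation:
\x._ : a -> Int
  unify Int ~ Int
\y._ : b -> Int
  unify Bool ~ Bool
\z._ : c -> Bool
\u._ : d -> Bool
  unify c -> Bool ~ d -> Bool
  unify c ~ d
  unify Bool ~ Bool
  unify b -> Int ~ (d -> Bool) -> e
  unify b ~ d -> Bool
  unify Int ~ e
_ _ : Int
  unify Int ~ Int
  unify a -> Int ~ Int -> f
  unify a ~ Int
  unify Int ~ f
_ _ : Int
  unify Int ~ Int
  unify Int ~ Int

Answer: Int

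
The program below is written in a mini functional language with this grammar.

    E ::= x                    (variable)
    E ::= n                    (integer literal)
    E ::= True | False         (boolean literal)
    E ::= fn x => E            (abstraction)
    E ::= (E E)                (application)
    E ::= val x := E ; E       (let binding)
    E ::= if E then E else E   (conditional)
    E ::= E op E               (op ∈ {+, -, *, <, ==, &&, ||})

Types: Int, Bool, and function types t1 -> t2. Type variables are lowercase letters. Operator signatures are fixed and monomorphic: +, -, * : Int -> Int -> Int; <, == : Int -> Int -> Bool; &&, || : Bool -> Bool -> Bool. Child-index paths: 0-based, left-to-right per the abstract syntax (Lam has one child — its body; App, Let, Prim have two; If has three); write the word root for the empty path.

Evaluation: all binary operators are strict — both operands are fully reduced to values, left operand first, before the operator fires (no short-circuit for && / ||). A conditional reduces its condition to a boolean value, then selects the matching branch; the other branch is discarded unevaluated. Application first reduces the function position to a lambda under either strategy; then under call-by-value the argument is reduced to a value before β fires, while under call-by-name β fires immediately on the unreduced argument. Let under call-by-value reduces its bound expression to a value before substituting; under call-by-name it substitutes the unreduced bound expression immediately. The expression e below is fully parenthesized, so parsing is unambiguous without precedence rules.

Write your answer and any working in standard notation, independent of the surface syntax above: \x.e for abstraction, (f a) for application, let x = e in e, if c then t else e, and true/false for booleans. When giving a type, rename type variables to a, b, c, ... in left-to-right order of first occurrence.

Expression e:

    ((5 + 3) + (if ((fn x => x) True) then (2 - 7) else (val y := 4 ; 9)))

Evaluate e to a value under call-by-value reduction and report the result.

Answer: 3

Trace:
step 0: ((5 + 3) + (if ((\x.x) true) then (2 - 7) else (let y = 4 in 9)))
step 1: [delta@0] (8 + (if ((\x.x) true) then (2 - 7) else (let y = 4 in 9)))
step 2: [beta@1.0] (8 + (if true then (2 - 7) else (let y = 4 in 9)))
step 3: [if@1] (8 + (2 - 7))
step 4: [delta@1] (8 + -5)
step 5: [delta@root] 3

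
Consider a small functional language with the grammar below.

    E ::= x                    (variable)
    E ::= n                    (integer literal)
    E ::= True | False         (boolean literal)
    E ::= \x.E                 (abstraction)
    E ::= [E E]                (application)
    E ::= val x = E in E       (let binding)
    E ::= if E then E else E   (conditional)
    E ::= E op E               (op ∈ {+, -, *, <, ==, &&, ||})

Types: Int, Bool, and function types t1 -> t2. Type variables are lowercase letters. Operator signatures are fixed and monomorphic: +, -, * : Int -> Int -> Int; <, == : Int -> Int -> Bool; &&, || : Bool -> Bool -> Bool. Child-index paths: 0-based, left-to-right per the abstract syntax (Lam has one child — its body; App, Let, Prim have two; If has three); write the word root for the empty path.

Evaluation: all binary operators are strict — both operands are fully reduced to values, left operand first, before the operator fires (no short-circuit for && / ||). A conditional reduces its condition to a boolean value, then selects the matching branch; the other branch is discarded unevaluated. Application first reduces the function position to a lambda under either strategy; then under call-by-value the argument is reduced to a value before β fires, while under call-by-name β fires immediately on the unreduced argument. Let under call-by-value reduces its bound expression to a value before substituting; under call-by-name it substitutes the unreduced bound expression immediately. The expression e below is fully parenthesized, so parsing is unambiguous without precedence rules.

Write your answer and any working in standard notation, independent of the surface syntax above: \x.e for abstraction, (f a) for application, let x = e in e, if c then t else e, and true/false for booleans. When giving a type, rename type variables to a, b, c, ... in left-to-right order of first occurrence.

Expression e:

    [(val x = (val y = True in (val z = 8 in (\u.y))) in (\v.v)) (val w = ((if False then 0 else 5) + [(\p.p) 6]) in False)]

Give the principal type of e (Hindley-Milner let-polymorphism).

Trace:
let y : Bool
let z : Int
y : Bool
\u._ : a -> Bool
let x : forall. a -> Bool
v : b
\v._ : b -> b
  unify Bool ~ Bool
  unify Int ~ Int
  unify Int ~ Int
p : c
\p._ : c -> c
  unify c -> c ~ Int -> d
  unify c ~ Int
  unify Int ~ d
_ _ : Int
  unify Int ~ Int
let w : Int
  unify b -> b ~ Bool -> e
  unify b ~ Bool
  unify Bool ~ e
_ _ : Bool

Answer: Bool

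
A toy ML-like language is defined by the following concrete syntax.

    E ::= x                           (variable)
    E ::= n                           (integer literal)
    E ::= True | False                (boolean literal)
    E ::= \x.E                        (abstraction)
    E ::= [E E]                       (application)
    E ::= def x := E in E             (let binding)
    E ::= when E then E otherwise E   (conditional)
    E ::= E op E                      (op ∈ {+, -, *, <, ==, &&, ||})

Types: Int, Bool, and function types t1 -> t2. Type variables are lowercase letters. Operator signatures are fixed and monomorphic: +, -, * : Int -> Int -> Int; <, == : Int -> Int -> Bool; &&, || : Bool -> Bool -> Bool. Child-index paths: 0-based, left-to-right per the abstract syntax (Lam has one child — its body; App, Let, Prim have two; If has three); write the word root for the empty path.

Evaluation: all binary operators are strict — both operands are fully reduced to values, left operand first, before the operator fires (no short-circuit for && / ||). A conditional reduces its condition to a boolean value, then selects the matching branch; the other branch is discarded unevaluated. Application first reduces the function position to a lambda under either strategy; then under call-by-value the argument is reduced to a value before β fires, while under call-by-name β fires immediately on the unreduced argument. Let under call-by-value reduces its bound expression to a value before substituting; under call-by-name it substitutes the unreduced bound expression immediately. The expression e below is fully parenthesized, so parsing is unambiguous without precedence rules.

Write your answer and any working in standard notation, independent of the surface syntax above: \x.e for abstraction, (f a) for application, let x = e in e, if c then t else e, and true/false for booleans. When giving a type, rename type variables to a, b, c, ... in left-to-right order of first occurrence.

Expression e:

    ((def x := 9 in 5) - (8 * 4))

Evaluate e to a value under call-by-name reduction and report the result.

Answer: -27

Derivation:
step 0: ((let x = 9 in 5) - (8 * 4))
step 1: [let@0] (5 - (8 * 4))
step 2: [delta@1] (5 - 32)
step 3: [delta@root] -27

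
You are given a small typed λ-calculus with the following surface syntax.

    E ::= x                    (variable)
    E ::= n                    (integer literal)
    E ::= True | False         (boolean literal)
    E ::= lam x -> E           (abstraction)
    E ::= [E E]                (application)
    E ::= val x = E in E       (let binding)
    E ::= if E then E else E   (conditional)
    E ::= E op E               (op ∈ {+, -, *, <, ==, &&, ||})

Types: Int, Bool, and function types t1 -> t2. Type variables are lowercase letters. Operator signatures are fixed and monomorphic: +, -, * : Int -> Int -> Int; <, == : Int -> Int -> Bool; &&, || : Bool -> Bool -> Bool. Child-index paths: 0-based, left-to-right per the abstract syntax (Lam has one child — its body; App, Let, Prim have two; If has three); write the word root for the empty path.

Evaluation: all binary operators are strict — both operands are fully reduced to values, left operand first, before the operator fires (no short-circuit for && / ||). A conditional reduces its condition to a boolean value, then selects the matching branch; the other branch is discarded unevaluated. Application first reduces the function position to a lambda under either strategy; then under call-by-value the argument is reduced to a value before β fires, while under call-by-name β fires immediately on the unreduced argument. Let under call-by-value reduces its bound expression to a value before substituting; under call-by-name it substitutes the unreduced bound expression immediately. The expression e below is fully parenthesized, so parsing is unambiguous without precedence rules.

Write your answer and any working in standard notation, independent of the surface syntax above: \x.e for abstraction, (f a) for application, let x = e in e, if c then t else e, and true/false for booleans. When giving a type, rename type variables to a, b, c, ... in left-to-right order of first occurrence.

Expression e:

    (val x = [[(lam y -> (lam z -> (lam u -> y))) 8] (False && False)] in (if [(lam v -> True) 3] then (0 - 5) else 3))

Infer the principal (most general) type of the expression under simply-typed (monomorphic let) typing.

Answer: Int

Trace:
y : a
\u._ : c -> a
\z._ : b -> c -> a
\y._ : a -> b -> c -> a
  unify a -> b -> c -> a ~ Int -> d
  unify a ~ Int
  unify b -> c -> Int ~ d
_ _ : b -> c -> Int
  unify Bool ~ Bool
  unify Bool ~ Bool
  unify b -> c -> Int ~ Bool -> e
  unify b ~ Bool
  unify c -> Int ~ e
_ _ : c -> Int
let x : c -> Int
\v._ : f -> Bool
  unify f -> Bool ~ Int -> g
  unify f ~ Int
  unify Bool ~ g
_ _ : Bool
  unify Bool ~ Bool
  unify Int ~ Int
  unify Int ~ Int
  unify Int ~ Int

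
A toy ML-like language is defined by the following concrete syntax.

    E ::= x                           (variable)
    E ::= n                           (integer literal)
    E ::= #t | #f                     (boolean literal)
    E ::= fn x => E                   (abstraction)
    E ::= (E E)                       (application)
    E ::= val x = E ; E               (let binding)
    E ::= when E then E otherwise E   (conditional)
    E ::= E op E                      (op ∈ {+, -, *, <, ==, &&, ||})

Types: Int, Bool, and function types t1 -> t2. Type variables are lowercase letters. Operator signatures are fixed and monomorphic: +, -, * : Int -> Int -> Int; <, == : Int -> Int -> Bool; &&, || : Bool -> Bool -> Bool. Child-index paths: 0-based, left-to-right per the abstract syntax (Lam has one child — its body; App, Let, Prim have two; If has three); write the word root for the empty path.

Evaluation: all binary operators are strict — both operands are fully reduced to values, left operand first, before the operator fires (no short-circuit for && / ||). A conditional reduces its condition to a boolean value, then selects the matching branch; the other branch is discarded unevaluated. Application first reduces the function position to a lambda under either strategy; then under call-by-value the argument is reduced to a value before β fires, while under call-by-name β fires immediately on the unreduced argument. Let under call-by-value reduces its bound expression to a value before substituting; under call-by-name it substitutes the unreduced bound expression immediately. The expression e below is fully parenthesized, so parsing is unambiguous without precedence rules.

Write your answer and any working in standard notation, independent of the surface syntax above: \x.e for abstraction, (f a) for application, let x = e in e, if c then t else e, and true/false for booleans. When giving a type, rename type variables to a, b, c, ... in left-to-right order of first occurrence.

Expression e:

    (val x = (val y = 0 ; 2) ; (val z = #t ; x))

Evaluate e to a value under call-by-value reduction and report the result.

Answer: 2

Derivation:
step 0: (let x = (let y = 0 in 2) in (let z = true in x))
step 1: [let@0] (let x = 2 in (let z = true in x))
step 2: [let@root] (let z = true in 2)
step 3: [let@root] 2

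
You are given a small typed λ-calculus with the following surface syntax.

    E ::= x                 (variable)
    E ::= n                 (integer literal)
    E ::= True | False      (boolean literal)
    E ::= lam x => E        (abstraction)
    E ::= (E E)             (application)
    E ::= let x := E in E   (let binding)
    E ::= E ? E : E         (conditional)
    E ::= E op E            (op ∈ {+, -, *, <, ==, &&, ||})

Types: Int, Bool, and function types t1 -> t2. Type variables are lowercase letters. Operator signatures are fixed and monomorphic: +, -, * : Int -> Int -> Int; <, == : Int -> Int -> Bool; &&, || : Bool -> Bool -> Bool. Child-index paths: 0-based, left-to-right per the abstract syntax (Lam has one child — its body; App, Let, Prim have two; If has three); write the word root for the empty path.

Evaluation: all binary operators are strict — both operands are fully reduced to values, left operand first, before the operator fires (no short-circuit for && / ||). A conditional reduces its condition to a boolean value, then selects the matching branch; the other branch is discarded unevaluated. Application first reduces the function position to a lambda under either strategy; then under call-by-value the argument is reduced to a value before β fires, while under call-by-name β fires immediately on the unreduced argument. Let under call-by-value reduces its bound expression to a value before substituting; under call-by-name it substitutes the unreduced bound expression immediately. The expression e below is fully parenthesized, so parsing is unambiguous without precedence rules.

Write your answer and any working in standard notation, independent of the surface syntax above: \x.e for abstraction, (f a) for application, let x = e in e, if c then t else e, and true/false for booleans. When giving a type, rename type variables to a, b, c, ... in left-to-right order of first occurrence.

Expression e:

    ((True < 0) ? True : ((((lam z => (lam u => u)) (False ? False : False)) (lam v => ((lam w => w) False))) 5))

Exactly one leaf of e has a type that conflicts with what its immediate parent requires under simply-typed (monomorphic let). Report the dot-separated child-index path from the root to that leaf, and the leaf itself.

Working:
  unify Bool ~ Int
  FAIL: mismatch Bool ~ Int

Answer: 0.0 : true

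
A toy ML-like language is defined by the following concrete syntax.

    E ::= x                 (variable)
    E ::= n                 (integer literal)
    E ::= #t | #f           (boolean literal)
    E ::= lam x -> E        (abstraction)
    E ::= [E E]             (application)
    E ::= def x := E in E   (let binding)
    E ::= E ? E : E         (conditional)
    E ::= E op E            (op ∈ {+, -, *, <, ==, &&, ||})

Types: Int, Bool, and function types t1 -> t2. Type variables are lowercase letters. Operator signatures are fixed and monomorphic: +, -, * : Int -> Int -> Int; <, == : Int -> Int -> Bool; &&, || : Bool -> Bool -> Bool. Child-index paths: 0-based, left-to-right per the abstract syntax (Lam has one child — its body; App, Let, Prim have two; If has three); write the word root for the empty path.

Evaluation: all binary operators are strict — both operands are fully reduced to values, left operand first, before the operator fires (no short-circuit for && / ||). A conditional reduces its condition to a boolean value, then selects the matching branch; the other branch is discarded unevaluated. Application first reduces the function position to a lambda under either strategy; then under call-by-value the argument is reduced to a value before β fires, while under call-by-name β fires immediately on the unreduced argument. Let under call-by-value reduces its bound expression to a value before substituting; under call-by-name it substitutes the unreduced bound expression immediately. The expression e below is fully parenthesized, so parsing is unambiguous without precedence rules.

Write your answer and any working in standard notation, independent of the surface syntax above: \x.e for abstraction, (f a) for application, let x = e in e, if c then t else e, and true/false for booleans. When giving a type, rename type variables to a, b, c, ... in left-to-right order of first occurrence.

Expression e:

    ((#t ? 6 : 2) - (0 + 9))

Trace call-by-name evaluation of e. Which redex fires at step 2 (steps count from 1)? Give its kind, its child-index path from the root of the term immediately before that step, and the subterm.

Answer: delta at 1 : (0 + 9)

Derivation:
step 0: ((if true then 6 else 2) - (0 + 9))
step 1: [if@0] (6 - (0 + 9))
step 2: [delta@1] (6 - 9)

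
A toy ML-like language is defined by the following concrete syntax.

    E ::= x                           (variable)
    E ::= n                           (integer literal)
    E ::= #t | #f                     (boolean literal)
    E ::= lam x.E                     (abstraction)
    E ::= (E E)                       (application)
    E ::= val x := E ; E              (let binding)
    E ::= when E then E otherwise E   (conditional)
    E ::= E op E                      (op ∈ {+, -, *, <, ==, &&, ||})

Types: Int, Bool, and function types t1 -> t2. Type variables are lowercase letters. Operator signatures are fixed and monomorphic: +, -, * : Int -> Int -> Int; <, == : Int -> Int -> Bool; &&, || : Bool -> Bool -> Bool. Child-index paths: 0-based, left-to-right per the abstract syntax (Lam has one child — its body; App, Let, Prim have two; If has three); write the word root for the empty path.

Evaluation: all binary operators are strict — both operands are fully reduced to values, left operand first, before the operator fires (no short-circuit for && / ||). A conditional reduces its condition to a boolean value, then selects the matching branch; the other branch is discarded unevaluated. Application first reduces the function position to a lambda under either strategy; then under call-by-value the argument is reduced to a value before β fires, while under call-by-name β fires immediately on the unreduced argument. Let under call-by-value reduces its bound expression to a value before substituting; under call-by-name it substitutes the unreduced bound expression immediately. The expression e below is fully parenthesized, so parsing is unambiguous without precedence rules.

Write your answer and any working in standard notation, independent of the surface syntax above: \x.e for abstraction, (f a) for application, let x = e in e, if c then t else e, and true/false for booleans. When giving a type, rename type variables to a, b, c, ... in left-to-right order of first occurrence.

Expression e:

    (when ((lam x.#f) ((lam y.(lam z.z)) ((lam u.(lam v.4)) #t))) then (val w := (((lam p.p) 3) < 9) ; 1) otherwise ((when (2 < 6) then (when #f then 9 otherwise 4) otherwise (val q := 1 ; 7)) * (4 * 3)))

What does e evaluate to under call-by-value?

Answer: 48

Working:
step 0: (if ((\x.false) ((\y.(\z.z)) ((\u.(\v.4)) true))) then (let w = (((\p.p) 3) < 9) in 1) else ((if (2 < 6) then (if false then 9 else 4) else (let q = 1 in 7)) * (4 * 3)))
step 1: [beta@0.1.1] (if ((\x.false) ((\y.(\z.z)) (\v.4))) then (let w = (((\p.p) 3) < 9) in 1) else ((if (2 < 6) then (if false then 9 else 4) else (let q = 1 in 7)) * (4 * 3)))
step 2: [beta@0.1] (if ((\x.false) (\z.z)) then (let w = (((\p.p) 3) < 9) in 1) else ((if (2 < 6) then (if false then 9 else 4) else (let q = 1 in 7)) * (4 * 3)))
step 3: [beta@0] (if false then (let w = (((\p.p) 3) < 9) in 1) else ((if (2 < 6) then (if false then 9 else 4) else (let q = 1 in 7)) * (4 * 3)))
step 4: [if@root] ((if (2 < 6) then (if false then 9 else 4) else (let q = 1 in 7)) * (4 * 3))
step 5: [delta@0.0] ((if true then (if false then 9 else 4) else (let q = 1 in 7)) * (4 * 3))
step 6: [if@0] ((if false then 9 else 4) * (4 * 3))
step 7: [if@0] (4 * (4 * 3))
step 8: [delta@1] (4 * 12)
step 9: [delta@root] 48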